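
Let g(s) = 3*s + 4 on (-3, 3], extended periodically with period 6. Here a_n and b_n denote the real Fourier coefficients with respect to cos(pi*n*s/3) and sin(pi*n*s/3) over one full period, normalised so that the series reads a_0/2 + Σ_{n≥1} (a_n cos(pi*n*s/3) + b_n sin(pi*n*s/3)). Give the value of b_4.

b_4 = 1/3 ∫_{-3}^{3} g(s) sin(4*pi*s/3) ds.
Integrating by parts (boundary term plus one more integral), an antiderivative of (3*s + 4) sin(4*pi*s/3) is -9*s*cos(4*pi*s/3)/(4*pi) + 27*sin(4*pi*s/3)/(16*pi**2) - 3*cos(4*pi*s/3)/pi; evaluating from -3 to 3: ∫_{-3}^{3} (3*s + 4) sin(4*pi*s/3) ds = (-39/(4*pi)) - (15/(4*pi)) = -27/(2*pi).
Hence b_4 = (1/3)·(-27/(2*pi)) = -9/(2*pi).

-9/(2*pi)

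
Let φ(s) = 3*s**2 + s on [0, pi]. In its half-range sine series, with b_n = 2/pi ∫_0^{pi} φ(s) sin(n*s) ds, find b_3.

b_3 = 2/pi ∫_0^{pi} (3*s**2 + s) sin(3*s) ds.
Integrating by parts twice (tabular method), an antiderivative of (3*s**2 + s) sin(3*s) is -s**2*cos(3*s) + 2*s*sin(3*s)/3 - s*cos(3*s)/3 + sin(3*s)/9 + 2*cos(3*s)/9; evaluating from 0 to pi: ∫_{0}^{pi} (3*s**2 + s) sin(3*s) ds = (-2/9 + pi/3 + pi**2) - (2/9) = -4/9 + pi/3 + pi**2.
Hence b_3 = (2/pi)·(-4/9 + pi/3 + pi**2) = -8/(9*pi) + 2/3 + 2*pi.

-8/(9*pi) + 2/3 + 2*pi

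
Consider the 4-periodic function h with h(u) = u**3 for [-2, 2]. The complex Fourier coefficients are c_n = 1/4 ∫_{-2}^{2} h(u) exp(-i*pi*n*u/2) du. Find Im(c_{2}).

-6/pi**3 + 4/pi

Since h is real-valued, Im(c_{2}) = -1/4 ∫_{-2}^{2} h(u) sin(pi*u) du = -b_{2}/2.
h is odd and sin(pi*u) is odd, so the integrand is even: ∫_{-2}^{2} h(u) sin(pi*u) du = 2∫_0^{2} h(u) sin(pi*u) du.
Integrating by parts three times (tabular method), an antiderivative of (u**3) sin(pi*u) is -u**3*cos(pi*u)/pi + 3*u**2*sin(pi*u)/pi**2 + 6*u*cos(pi*u)/pi**3 - 6*sin(pi*u)/pi**4; evaluating from 0 to 2: ∫_{0}^{2} (u**3) sin(pi*u) du = (-8/pi + 12/pi**3) - (0) = -8/pi + 12/pi**3.
So ∫_{-2}^{2} h(u) sin(pi*u) du = -16/pi + 24/pi**3.
Hence Im(c_{2}) = (-1/4)·(-16/pi + 24/pi**3) = -6/pi**3 + 4/pi.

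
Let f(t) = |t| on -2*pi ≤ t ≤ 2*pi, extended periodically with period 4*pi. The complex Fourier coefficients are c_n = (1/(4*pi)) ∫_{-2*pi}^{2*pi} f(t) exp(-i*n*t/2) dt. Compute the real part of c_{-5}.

Since f is real-valued, Re(c_{-5}) = (1/(4*pi)) ∫_{-2*pi}^{2*pi} f(t) cos(-5*t/2) dt = a_{5}/2.
f is even and cos(-5*t/2) is even, so the integrand is even: ∫_{-2*pi}^{2*pi} f(t) cos(-5*t/2) dt = 2∫_0^{2*pi} f(t) cos(-5*t/2) dt.
Integrating by parts (boundary term plus one more integral), an antiderivative of (t) cos(-5*t/2) is 2*t*sin(5*t/2)/5 + 4*cos(5*t/2)/25; evaluating from 0 to 2*pi: ∫_{0}^{2*pi} (t) cos(-5*t/2) dt = (-4/25) - (4/25) = -8/25.
So ∫_{-2*pi}^{2*pi} f(t) cos(-5*t/2) dt = -16/25.
Hence Re(c_{-5}) = (1/(4*pi))·(-16/25) = -4/(25*pi).

-4/(25*pi)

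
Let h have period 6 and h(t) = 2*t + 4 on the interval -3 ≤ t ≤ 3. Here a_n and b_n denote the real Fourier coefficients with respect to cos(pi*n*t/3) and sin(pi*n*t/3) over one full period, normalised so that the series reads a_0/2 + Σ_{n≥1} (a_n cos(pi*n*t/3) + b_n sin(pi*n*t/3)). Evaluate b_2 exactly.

-6/pi

b_2 = 1/3 ∫_{-3}^{3} h(t) sin(2*pi*t/3) dt.
Integrating by parts (boundary term plus one more integral), an antiderivative of (2*t + 4) sin(2*pi*t/3) is -3*t*cos(2*pi*t/3)/pi + 9*sin(2*pi*t/3)/(2*pi**2) - 6*cos(2*pi*t/3)/pi; evaluating from -3 to 3: ∫_{-3}^{3} (2*t + 4) sin(2*pi*t/3) dt = (-15/pi) - (3/pi) = -18/pi.
Hence b_2 = (1/3)·(-18/pi) = -6/pi.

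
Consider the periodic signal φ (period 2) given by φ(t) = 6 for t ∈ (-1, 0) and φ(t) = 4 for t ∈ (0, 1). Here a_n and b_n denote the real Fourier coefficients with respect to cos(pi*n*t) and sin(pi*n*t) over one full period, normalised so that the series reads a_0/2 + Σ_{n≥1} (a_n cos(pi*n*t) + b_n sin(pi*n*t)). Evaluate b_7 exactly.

b_7 = ∫_{-1}^{1} φ(t) sin(7*pi*t) dt.
Split the integral at the breakpoints.
Directly, an antiderivative of (6) sin(7*pi*t) is -6*cos(7*pi*t)/(7*pi); evaluating from -1 to 0: ∫_{-1}^{0} (6) sin(7*pi*t) dt = (-6/(7*pi)) - (6/(7*pi)) = -12/(7*pi).
Directly, an antiderivative of (4) sin(7*pi*t) is -4*cos(7*pi*t)/(7*pi); evaluating from 0 to 1: ∫_{0}^{1} (4) sin(7*pi*t) dt = (4/(7*pi)) - (-4/(7*pi)) = 8/(7*pi).
Summing the pieces gives b_7 = -4/(7*pi).

-4/(7*pi)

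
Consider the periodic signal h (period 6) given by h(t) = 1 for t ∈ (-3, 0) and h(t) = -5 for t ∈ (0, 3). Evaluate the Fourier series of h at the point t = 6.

t = 6 differs from t = 0 by 1 full period(s), and the series is 6-periodic.
At t = 0 the one-sided limits are h(0^-) = 1 and h(0^+) = -5.
By Dirichlet's theorem the series converges to their average, [(1) + (-5)]/2 = -2.

-2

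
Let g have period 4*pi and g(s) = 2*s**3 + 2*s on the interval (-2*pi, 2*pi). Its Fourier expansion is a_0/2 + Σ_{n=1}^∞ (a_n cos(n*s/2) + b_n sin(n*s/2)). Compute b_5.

8/125 + 32*pi**2/5

b_5 = (1/(2*pi)) ∫_{-2*pi}^{2*pi} g(s) sin(5*s/2) ds.
g is odd and sin(5*s/2) is odd, so the integrand is even and b_5 = 1/pi ∫_0^{2*pi} g(s) sin(5*s/2) ds.
Integrating by parts three times (tabular method), an antiderivative of (2*s**3 + 2*s) sin(5*s/2) is -4*s**3*cos(5*s/2)/5 + 24*s**2*sin(5*s/2)/25 - 4*s*cos(5*s/2)/125 + 8*sin(5*s/2)/625; evaluating from 0 to 2*pi: ∫_{0}^{2*pi} (2*s**3 + 2*s) sin(5*s/2) ds = (8*pi*(1 + 100*pi**2)/125) - (0) = 8*pi*(1 + 100*pi**2)/125.
Hence b_5 = (1/pi)·(8*pi*(1 + 100*pi**2)/125) = 8/125 + 32*pi**2/5.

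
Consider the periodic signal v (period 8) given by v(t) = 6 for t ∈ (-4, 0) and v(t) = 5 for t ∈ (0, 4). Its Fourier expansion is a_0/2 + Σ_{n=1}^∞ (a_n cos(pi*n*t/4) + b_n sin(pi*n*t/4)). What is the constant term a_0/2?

a_0 = 1/4 ∫_{-4}^{4} v(t) dt = 1/4 · (44) = 11.
So the constant term a_0/2 = 11/2.

11/2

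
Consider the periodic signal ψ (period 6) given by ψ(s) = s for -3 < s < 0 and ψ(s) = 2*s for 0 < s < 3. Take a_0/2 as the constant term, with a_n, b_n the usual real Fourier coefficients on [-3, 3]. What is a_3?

a_3 = 1/3 ∫_{-3}^{3} ψ(s) cos(pi*s) ds.
Split the integral at the breakpoints.
Integrating by parts (boundary term plus one more integral), an antiderivative of (s) cos(pi*s) is s*sin(pi*s)/pi + cos(pi*s)/pi**2; evaluating from -3 to 0: ∫_{-3}^{0} (s) cos(pi*s) ds = (pi**(-2)) - (-1/pi**2) = 2/pi**2.
Integrating by parts (boundary term plus one more integral), an antiderivative of (2*s) cos(pi*s) is 2*s*sin(pi*s)/pi + 2*cos(pi*s)/pi**2; evaluating from 0 to 3: ∫_{0}^{3} (2*s) cos(pi*s) ds = (-2/pi**2) - (2/pi**2) = -4/pi**2.
Summing the pieces and multiplying by (1/3) gives a_3 = -2/(3*pi**2).

-2/(3*pi**2)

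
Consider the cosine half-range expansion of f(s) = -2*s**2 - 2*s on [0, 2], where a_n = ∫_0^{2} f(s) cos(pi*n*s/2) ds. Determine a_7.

a_7 = ∫_0^{2} (-2*s**2 - 2*s) cos(7*pi*s/2) ds.
Integrating by parts twice (tabular method), an antiderivative of (-2*s**2 - 2*s) cos(7*pi*s/2) is -4*s**2*sin(7*pi*s/2)/(7*pi) - 4*s*sin(7*pi*s/2)/(7*pi) - 16*s*cos(7*pi*s/2)/(49*pi**2) + 32*sin(7*pi*s/2)/(343*pi**3) - 8*cos(7*pi*s/2)/(49*pi**2); evaluating from 0 to 2: ∫_{0}^{2} (-2*s**2 - 2*s) cos(7*pi*s/2) ds = (40/(49*pi**2)) - (-8/(49*pi**2)) = 48/(49*pi**2).
Hence a_7 = 48/(49*pi**2).

48/(49*pi**2)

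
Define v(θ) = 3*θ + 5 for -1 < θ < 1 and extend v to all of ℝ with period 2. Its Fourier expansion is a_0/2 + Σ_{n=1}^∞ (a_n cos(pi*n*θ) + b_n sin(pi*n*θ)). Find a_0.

10

a_0 = ∫_{-1}^{1} v(θ) dθ = 10.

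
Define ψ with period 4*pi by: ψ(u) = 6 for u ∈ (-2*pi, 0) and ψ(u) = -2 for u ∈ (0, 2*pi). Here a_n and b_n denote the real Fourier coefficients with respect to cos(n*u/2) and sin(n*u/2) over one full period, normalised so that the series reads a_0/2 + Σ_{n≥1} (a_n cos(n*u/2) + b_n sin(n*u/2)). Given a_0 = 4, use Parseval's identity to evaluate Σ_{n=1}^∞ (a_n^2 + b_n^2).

Parseval: a_0^2/2 + Σ_{n≥1} (a_n^2+b_n^2) = (1/(2*pi)) ∫_{-2*pi}^{2*pi} ψ(u)^2 du = 40.
Subtract a_0^2/2 = 8: Σ (a_n^2+b_n^2) = 32.

32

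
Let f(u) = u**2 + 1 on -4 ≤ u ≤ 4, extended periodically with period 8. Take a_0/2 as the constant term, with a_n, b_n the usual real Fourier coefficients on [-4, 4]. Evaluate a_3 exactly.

-64/(9*pi**2)

a_3 = 1/4 ∫_{-4}^{4} f(u) cos(3*pi*u/4) du.
f is even and cos(3*pi*u/4) is even, so the integrand is even and a_3 = 1/2 ∫_0^{4} f(u) cos(3*pi*u/4) du.
Integrating by parts twice (tabular method), an antiderivative of (u**2 + 1) cos(3*pi*u/4) is 4*u**2*sin(3*pi*u/4)/(3*pi) + 32*u*cos(3*pi*u/4)/(9*pi**2) - 128*sin(3*pi*u/4)/(27*pi**3) + 4*sin(3*pi*u/4)/(3*pi); evaluating from 0 to 4: ∫_{0}^{4} (u**2 + 1) cos(3*pi*u/4) du = (-128/(9*pi**2)) - (0) = -128/(9*pi**2).
Hence a_3 = (1/2)·(-128/(9*pi**2)) = -64/(9*pi**2).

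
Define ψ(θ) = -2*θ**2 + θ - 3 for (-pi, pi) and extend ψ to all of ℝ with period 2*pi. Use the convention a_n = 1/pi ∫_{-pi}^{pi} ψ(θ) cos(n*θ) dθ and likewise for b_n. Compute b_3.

b_3 = 1/pi ∫_{-pi}^{pi} ψ(θ) sin(3*θ) dθ.
Integrating by parts twice (tabular method), an antiderivative of (-2*θ**2 + θ - 3) sin(3*θ) is 2*θ**2*cos(3*θ)/3 - 4*θ*sin(3*θ)/9 - θ*cos(3*θ)/3 + sin(3*θ)/9 + 23*cos(3*θ)/27; evaluating from -pi to pi: ∫_{-pi}^{pi} (-2*θ**2 + θ - 3) sin(3*θ) dθ = (-2*pi**2/3 - 23/27 + pi/3) - (-2*pi**2/3 - pi/3 - 23/27) = 2*pi/3.
Hence b_3 = (1/pi)·(2*pi/3) = 2/3.

2/3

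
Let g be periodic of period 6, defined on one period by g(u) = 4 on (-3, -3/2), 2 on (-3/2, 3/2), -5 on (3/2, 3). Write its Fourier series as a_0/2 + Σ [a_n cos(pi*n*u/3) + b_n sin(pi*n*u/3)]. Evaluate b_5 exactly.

b_5 = 1/3 ∫_{-3}^{3} g(u) sin(5*pi*u/3) du.
Split the integral at the breakpoints.
Directly, an antiderivative of (4) sin(5*pi*u/3) is -12*cos(5*pi*u/3)/(5*pi); evaluating from -3 to -3/2: ∫_{-3}^{-3/2} (4) sin(5*pi*u/3) du = (0) - (12/(5*pi)) = -12/(5*pi).
Directly, an antiderivative of (2) sin(5*pi*u/3) is -6*cos(5*pi*u/3)/(5*pi); evaluating from -3/2 to 3/2: ∫_{-3/2}^{3/2} (2) sin(5*pi*u/3) du = (0) - (0) = 0.
Directly, an antiderivative of (-5) sin(5*pi*u/3) is 3*cos(5*pi*u/3)/pi; evaluating from 3/2 to 3: ∫_{3/2}^{3} (-5) sin(5*pi*u/3) du = (-3/pi) - (0) = -3/pi.
Summing the pieces and multiplying by (1/3) gives b_5 = -9/(5*pi).

-9/(5*pi)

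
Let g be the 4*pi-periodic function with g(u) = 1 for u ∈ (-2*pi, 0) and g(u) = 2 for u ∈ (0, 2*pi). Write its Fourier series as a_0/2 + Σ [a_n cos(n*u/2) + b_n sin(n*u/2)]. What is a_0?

a_0 = (1/(2*pi)) ∫_{-2*pi}^{2*pi} g(u) du = (1/(2*pi)) · (6*pi) = 3.

3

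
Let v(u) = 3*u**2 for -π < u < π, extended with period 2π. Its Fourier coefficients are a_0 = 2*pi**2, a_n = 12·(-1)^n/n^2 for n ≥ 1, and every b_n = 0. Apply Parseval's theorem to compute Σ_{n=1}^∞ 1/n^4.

pi**4/90

Parseval: a_0^2/2 + Σ a_n^2 = (1/π) ∫_{-π}^{π} v(u)^2 du = 18*pi**4/5.
Subtract a_0^2/2 = 2*pi**4: Σ a_n^2 = 8*pi**4/5.
Since a_n^2 = 144/n^4, Σ 1/n^4 = pi**4/90.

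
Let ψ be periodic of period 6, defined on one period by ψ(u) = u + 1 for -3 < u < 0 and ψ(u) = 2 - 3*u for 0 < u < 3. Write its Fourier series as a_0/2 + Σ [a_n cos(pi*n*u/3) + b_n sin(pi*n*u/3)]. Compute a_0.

-3

a_0 = 1/3 ∫_{-3}^{3} ψ(u) du = 1/3 · (-9) = -3.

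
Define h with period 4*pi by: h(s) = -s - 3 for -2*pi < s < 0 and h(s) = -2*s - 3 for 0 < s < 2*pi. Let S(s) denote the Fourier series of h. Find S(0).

h is continuous at s = 0 with value -3, so the series converges to -3 there.

-3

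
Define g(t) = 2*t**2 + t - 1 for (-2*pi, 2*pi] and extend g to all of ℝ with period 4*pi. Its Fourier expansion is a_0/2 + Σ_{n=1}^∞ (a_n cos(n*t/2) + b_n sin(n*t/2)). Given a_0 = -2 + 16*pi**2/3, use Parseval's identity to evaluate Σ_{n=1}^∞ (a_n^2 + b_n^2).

8*pi**2*(15 + 64*pi**2)/45

Parseval: a_0^2/2 + Σ_{n≥1} (a_n^2+b_n^2) = (1/(2*pi)) ∫_{-2*pi}^{2*pi} g(t)^2 dt = -8*pi**2 + 2 + 128*pi**4/5.
Subtract a_0^2/2 = 2*(3 - 8*pi**2)**2/9: Σ (a_n^2+b_n^2) = 8*pi**2*(15 + 64*pi**2)/45.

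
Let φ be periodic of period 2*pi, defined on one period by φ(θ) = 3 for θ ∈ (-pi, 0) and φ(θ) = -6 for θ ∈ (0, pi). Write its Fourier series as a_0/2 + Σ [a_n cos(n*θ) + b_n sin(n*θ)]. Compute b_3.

b_3 = 1/pi ∫_{-pi}^{pi} φ(θ) sin(3*θ) dθ.
Split the integral at the breakpoints.
Directly, an antiderivative of (3) sin(3*θ) is -cos(3*θ); evaluating from -pi to 0: ∫_{-pi}^{0} (3) sin(3*θ) dθ = (-1) - (1) = -2.
Directly, an antiderivative of (-6) sin(3*θ) is 2*cos(3*θ); evaluating from 0 to pi: ∫_{0}^{pi} (-6) sin(3*θ) dθ = (-2) - (2) = -4.
Summing the pieces and multiplying by (1/pi) gives b_3 = -6/pi.

-6/pi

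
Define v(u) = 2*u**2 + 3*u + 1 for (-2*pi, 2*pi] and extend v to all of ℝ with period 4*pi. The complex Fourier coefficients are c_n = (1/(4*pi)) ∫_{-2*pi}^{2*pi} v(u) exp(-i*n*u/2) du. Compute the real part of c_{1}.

-16

Since v is real-valued, Re(c_{1}) = (1/(4*pi)) ∫_{-2*pi}^{2*pi} v(u) cos(u/2) du = a_{1}/2.
Integrating by parts twice (tabular method), an antiderivative of (2*u**2 + 3*u + 1) cos(u/2) is 4*u**2*sin(u/2) + 6*u*sin(u/2) + 16*u*cos(u/2) - 30*sin(u/2) + 12*cos(u/2); evaluating from -2*pi to 2*pi: ∫_{-2*pi}^{2*pi} (2*u**2 + 3*u + 1) cos(u/2) du = (-32*pi - 12) - (-12 + 32*pi) = -64*pi.
Hence Re(c_{1}) = (1/(4*pi))·(-64*pi) = -16.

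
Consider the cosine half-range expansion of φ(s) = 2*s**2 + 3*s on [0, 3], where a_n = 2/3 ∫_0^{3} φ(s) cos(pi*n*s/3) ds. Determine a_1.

a_1 = 2/3 ∫_0^{3} (2*s**2 + 3*s) cos(pi*s/3) ds.
Integrating by parts twice (tabular method), an antiderivative of (2*s**2 + 3*s) cos(pi*s/3) is 6*s**2*sin(pi*s/3)/pi + 9*s*sin(pi*s/3)/pi + 36*s*cos(pi*s/3)/pi**2 - 108*sin(pi*s/3)/pi**3 + 27*cos(pi*s/3)/pi**2; evaluating from 0 to 3: ∫_{0}^{3} (2*s**2 + 3*s) cos(pi*s/3) ds = (-135/pi**2) - (27/pi**2) = -162/pi**2.
Hence a_1 = (2/3)·(-162/pi**2) = -108/pi**2.

-108/pi**2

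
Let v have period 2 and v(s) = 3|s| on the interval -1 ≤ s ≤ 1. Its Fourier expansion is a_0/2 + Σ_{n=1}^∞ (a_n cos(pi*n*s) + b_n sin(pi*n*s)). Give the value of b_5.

0

b_5 = ∫_{-1}^{1} v(s) sin(5*pi*s) ds.
v is even and sin(5*pi*s) is odd, so the integrand is odd over a symmetric interval and the integral vanishes.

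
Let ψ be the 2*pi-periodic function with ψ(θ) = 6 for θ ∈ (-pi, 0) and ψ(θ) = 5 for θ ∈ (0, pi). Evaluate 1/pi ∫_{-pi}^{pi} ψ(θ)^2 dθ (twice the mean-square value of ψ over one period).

61

1/pi ∫_{-pi}^{pi} ψ(θ)^2 dθ = 1/pi · (61*pi) = 61.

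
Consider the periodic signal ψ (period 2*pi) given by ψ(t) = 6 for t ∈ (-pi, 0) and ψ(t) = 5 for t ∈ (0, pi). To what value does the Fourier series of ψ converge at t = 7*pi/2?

6

t = 7*pi/2 differs from t = -pi/2 by 2 full period(s), and the series is 2*pi-periodic.
ψ is continuous at t = -pi/2 with value 6, so the series converges to 6 there.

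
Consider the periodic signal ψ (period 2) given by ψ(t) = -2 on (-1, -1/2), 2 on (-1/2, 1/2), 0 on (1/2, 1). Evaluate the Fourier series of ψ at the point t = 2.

2

t = 2 differs from t = 0 by 1 full period(s), and the series is 2-periodic.
ψ is continuous at t = 0 with value 2, so the series converges to 2 there.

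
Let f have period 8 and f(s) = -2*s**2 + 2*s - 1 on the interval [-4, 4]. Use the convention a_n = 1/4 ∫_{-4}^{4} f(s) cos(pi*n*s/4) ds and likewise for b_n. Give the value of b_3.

b_3 = 1/4 ∫_{-4}^{4} f(s) sin(3*pi*s/4) ds.
Integrating by parts twice (tabular method), an antiderivative of (-2*s**2 + 2*s - 1) sin(3*pi*s/4) is 8*s**2*cos(3*pi*s/4)/(3*pi) - 64*s*sin(3*pi*s/4)/(9*pi**2) - 8*s*cos(3*pi*s/4)/(3*pi) + 32*sin(3*pi*s/4)/(9*pi**2) - 256*cos(3*pi*s/4)/(27*pi**3) + 4*cos(3*pi*s/4)/(3*pi); evaluating from -4 to 4: ∫_{-4}^{4} (-2*s**2 + 2*s - 1) sin(3*pi*s/4) ds = (4*(64 - 225*pi**2)/(27*pi**3)) - (4*(64 - 369*pi**2)/(27*pi**3)) = 64/(3*pi).
Hence b_3 = (1/4)·(64/(3*pi)) = 16/(3*pi).

16/(3*pi)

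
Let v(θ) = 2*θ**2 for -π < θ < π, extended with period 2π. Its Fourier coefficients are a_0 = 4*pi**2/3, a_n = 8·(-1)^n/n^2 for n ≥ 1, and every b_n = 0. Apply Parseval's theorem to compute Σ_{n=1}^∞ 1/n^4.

Parseval: a_0^2/2 + Σ a_n^2 = (1/π) ∫_{-π}^{π} v(θ)^2 dθ = 8*pi**4/5.
Subtract a_0^2/2 = 8*pi**4/9: Σ a_n^2 = 32*pi**4/45.
Since a_n^2 = 64/n^4, Σ 1/n^4 = pi**4/90.

pi**4/90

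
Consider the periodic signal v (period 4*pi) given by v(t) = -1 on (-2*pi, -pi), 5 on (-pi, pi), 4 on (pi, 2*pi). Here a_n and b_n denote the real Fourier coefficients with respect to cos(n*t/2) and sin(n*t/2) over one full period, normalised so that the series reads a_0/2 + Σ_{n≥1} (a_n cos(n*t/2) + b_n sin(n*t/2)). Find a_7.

-1/pi

a_7 = (1/(2*pi)) ∫_{-2*pi}^{2*pi} v(t) cos(7*t/2) dt.
Split the integral at the breakpoints.
Directly, an antiderivative of (-1) cos(7*t/2) is -2*sin(7*t/2)/7; evaluating from -2*pi to -pi: ∫_{-2*pi}^{-pi} (-1) cos(7*t/2) dt = (-2/7) - (0) = -2/7.
Directly, an antiderivative of (5) cos(7*t/2) is 10*sin(7*t/2)/7; evaluating from -pi to pi: ∫_{-pi}^{pi} (5) cos(7*t/2) dt = (-10/7) - (10/7) = -20/7.
Directly, an antiderivative of (4) cos(7*t/2) is 8*sin(7*t/2)/7; evaluating from pi to 2*pi: ∫_{pi}^{2*pi} (4) cos(7*t/2) dt = (0) - (-8/7) = 8/7.
Summing the pieces and multiplying by (1/(2*pi)) gives a_7 = -1/pi.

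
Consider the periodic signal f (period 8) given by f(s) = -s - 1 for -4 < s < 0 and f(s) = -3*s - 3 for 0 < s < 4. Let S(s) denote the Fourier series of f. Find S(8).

-2

s = 8 differs from s = 0 by 1 full period(s), and the series is 8-periodic.
At s = 0 the one-sided limits are f(0^-) = -1 and f(0^+) = -3.
By Dirichlet's theorem the series converges to their average, [(-1) + (-3)]/2 = -2.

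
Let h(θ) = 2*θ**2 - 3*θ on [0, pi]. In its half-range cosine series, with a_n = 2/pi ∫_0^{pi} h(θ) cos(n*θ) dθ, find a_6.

a_6 = 2/pi ∫_0^{pi} (2*θ**2 - 3*θ) cos(6*θ) dθ.
Integrating by parts twice (tabular method), an antiderivative of (2*θ**2 - 3*θ) cos(6*θ) is θ**2*sin(6*θ)/3 - θ*sin(6*θ)/2 + θ*cos(6*θ)/9 - sin(6*θ)/54 - cos(6*θ)/12; evaluating from 0 to pi: ∫_{0}^{pi} (2*θ**2 - 3*θ) cos(6*θ) dθ = (-1/12 + pi/9) - (-1/12) = pi/9.
Hence a_6 = (2/pi)·(pi/9) = 2/9.

2/9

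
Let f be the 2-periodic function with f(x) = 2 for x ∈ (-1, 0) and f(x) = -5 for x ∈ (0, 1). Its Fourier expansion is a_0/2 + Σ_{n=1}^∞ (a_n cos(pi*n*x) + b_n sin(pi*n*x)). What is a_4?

0

a_4 = ∫_{-1}^{1} f(x) cos(4*pi*x) dx.
Split the integral at the breakpoints.
Directly, an antiderivative of (2) cos(4*pi*x) is sin(4*pi*x)/(2*pi); evaluating from -1 to 0: ∫_{-1}^{0} (2) cos(4*pi*x) dx = (0) - (0) = 0.
Directly, an antiderivative of (-5) cos(4*pi*x) is -5*sin(4*pi*x)/(4*pi); evaluating from 0 to 1: ∫_{0}^{1} (-5) cos(4*pi*x) dx = (0) - (0) = 0.
Summing the pieces gives a_4 = 0.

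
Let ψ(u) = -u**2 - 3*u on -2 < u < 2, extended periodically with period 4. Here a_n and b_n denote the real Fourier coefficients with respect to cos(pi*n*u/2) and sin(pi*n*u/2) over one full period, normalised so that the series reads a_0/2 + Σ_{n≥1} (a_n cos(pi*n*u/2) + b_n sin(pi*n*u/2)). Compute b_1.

-12/pi

b_1 = 1/2 ∫_{-2}^{2} ψ(u) sin(pi*u/2) du.
Integrating by parts twice (tabular method), an antiderivative of (-u**2 - 3*u) sin(pi*u/2) is 2*u**2*cos(pi*u/2)/pi - 8*u*sin(pi*u/2)/pi**2 + 6*u*cos(pi*u/2)/pi - 12*sin(pi*u/2)/pi**2 - 16*cos(pi*u/2)/pi**3; evaluating from -2 to 2: ∫_{-2}^{2} (-u**2 - 3*u) sin(pi*u/2) du = (-20/pi + 16/pi**3) - (16/pi**3 + 4/pi) = -24/pi.
Hence b_1 = (1/2)·(-24/pi) = -12/pi.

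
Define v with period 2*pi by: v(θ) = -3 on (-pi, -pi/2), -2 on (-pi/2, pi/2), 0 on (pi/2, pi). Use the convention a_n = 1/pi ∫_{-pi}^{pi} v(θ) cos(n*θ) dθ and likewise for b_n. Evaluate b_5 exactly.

3/(5*pi)

b_5 = 1/pi ∫_{-pi}^{pi} v(θ) sin(5*θ) dθ.
Split the integral at the breakpoints.
Directly, an antiderivative of (-3) sin(5*θ) is 3*cos(5*θ)/5; evaluating from -pi to -pi/2: ∫_{-pi}^{-pi/2} (-3) sin(5*θ) dθ = (0) - (-3/5) = 3/5.
Directly, an antiderivative of (-2) sin(5*θ) is 2*cos(5*θ)/5; evaluating from -pi/2 to pi/2: ∫_{-pi/2}^{pi/2} (-2) sin(5*θ) dθ = (0) - (0) = 0.
∫_{pi/2}^{pi} (0) sin(5*θ) dθ = 0.
Summing the pieces and multiplying by (1/pi) gives b_5 = 3/(5*pi).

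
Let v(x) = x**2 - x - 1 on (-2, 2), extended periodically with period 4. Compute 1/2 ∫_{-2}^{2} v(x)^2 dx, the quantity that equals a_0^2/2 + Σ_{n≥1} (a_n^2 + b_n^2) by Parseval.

1/2 ∫_{-2}^{2} v(x)^2 dx = 1/2 · (172/15) = 86/15.

86/15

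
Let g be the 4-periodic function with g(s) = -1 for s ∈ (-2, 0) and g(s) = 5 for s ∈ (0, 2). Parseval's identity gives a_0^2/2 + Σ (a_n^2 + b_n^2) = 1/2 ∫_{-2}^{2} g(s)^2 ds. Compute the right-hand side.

26

1/2 ∫_{-2}^{2} g(s)^2 ds = 1/2 · (52) = 26.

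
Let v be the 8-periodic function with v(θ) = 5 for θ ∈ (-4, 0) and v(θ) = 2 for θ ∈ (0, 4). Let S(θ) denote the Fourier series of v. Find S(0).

7/2

At θ = 0 the one-sided limits are v(0^-) = 5 and v(0^+) = 2.
By Dirichlet's theorem the series converges to their average, [(5) + (2)]/2 = 7/2.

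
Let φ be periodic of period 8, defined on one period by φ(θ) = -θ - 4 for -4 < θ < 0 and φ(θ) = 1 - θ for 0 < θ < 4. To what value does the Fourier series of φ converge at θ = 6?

-2

θ = 6 differs from θ = -2 by 1 full period(s), and the series is 8-periodic.
φ is continuous at θ = -2 with value -2, so the series converges to -2 there.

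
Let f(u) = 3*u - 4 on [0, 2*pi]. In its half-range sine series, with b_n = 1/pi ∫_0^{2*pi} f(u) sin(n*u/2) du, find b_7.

b_7 = 1/pi ∫_0^{2*pi} (3*u - 4) sin(7*u/2) du.
Integrating by parts (boundary term plus one more integral), an antiderivative of (3*u - 4) sin(7*u/2) is -6*u*cos(7*u/2)/7 + 12*sin(7*u/2)/49 + 8*cos(7*u/2)/7; evaluating from 0 to 2*pi: ∫_{0}^{2*pi} (3*u - 4) sin(7*u/2) du = (-8/7 + 12*pi/7) - (8/7) = -16/7 + 12*pi/7.
Hence b_7 = (1/pi)·(-16/7 + 12*pi/7) = 4*(-4 + 3*pi)/(7*pi).

4*(-4 + 3*pi)/(7*pi)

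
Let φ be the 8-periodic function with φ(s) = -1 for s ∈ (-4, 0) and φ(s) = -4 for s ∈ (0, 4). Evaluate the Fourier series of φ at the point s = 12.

-5/2

s = 12 differs from s = 4 by 1 full period(s), and the series is 8-periodic.
At s = 4 the one-sided limits are φ(4^-) = -4 and φ(4^+) = -1.
By Dirichlet's theorem the series converges to their average, [(-4) + (-1)]/2 = -5/2.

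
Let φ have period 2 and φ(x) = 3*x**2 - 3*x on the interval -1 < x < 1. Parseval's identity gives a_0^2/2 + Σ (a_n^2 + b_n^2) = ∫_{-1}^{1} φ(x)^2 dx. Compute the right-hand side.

∫_{-1}^{1} φ(x)^2 dx = 48/5.

48/5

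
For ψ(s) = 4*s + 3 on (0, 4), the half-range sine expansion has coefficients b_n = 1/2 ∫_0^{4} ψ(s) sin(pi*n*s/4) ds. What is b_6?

b_6 = 1/2 ∫_0^{4} (4*s + 3) sin(3*pi*s/2) ds.
Integrating by parts (boundary term plus one more integral), an antiderivative of (4*s + 3) sin(3*pi*s/2) is -8*s*cos(3*pi*s/2)/(3*pi) + 16*sin(3*pi*s/2)/(9*pi**2) - 2*cos(3*pi*s/2)/pi; evaluating from 0 to 4: ∫_{0}^{4} (4*s + 3) sin(3*pi*s/2) ds = (-38/(3*pi)) - (-2/pi) = -32/(3*pi).
Hence b_6 = (1/2)·(-32/(3*pi)) = -16/(3*pi).

-16/(3*pi)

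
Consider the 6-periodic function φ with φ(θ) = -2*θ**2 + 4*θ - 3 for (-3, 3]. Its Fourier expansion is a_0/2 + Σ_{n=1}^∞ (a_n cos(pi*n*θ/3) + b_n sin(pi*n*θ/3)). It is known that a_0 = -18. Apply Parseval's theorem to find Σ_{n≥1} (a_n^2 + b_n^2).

768/5

Parseval: a_0^2/2 + Σ_{n≥1} (a_n^2+b_n^2) = 1/3 ∫_{-3}^{3} φ(θ)^2 dθ = 1578/5.
Subtract a_0^2/2 = 162: Σ (a_n^2+b_n^2) = 768/5.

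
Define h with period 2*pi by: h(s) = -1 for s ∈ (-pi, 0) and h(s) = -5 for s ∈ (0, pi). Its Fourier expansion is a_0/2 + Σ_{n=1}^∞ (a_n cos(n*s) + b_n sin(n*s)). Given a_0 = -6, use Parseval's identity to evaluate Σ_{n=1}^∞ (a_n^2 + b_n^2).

Parseval: a_0^2/2 + Σ_{n≥1} (a_n^2+b_n^2) = 1/pi ∫_{-pi}^{pi} h(s)^2 ds = 26.
Subtract a_0^2/2 = 18: Σ (a_n^2+b_n^2) = 8.

8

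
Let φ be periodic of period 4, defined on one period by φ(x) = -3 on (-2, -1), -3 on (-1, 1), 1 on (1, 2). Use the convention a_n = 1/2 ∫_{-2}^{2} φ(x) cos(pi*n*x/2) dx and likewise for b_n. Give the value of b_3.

4/(3*pi)

b_3 = 1/2 ∫_{-2}^{2} φ(x) sin(3*pi*x/2) dx.
Split the integral at the breakpoints.
Directly, an antiderivative of (-3) sin(3*pi*x/2) is 2*cos(3*pi*x/2)/pi; evaluating from -2 to -1: ∫_{-2}^{-1} (-3) sin(3*pi*x/2) dx = (0) - (-2/pi) = 2/pi.
Directly, an antiderivative of (-3) sin(3*pi*x/2) is 2*cos(3*pi*x/2)/pi; evaluating from -1 to 1: ∫_{-1}^{1} (-3) sin(3*pi*x/2) dx = (0) - (0) = 0.
Directly, an antiderivative of (1) sin(3*pi*x/2) is -2*cos(3*pi*x/2)/(3*pi); evaluating from 1 to 2: ∫_{1}^{2} (1) sin(3*pi*x/2) dx = (2/(3*pi)) - (0) = 2/(3*pi).
Summing the pieces and multiplying by (1/2) gives b_3 = 4/(3*pi).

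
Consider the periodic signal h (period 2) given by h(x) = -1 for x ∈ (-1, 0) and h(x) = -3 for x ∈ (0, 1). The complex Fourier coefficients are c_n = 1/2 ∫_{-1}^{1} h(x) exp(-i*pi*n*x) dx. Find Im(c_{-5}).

-2/(5*pi)

Since h is real-valued, Im(c_{-5}) = -1/2 ∫_{-1}^{1} h(x) sin(-5*pi*x) dx = b_{5}/2.
Split the integral at the breakpoints.
Directly, an antiderivative of (-1) sin(-5*pi*x) is -cos(5*pi*x)/(5*pi); evaluating from -1 to 0: ∫_{-1}^{0} (-1) sin(-5*pi*x) dx = (-1/(5*pi)) - (1/(5*pi)) = -2/(5*pi).
Directly, an antiderivative of (-3) sin(-5*pi*x) is -3*cos(5*pi*x)/(5*pi); evaluating from 0 to 1: ∫_{0}^{1} (-3) sin(-5*pi*x) dx = (3/(5*pi)) - (-3/(5*pi)) = 6/(5*pi).
So ∫_{-1}^{1} h(x) sin(-5*pi*x) dx = 4/(5*pi).
Hence Im(c_{-5}) = (-1/2)·(4/(5*pi)) = -2/(5*pi).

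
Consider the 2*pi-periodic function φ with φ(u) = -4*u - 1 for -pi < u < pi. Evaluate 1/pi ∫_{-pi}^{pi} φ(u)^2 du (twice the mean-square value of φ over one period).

2 + 32*pi**2/3

1/pi ∫_{-pi}^{pi} φ(u)^2 du = 1/pi · (2*pi + 32*pi**3/3) = 2 + 32*pi**2/3.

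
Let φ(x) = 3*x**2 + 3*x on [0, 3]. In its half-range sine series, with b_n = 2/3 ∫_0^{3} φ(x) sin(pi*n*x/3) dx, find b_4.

b_4 = 2/3 ∫_0^{3} (3*x**2 + 3*x) sin(4*pi*x/3) dx.
Integrating by parts twice (tabular method), an antiderivative of (3*x**2 + 3*x) sin(4*pi*x/3) is -9*x**2*cos(4*pi*x/3)/(4*pi) + 27*x*sin(4*pi*x/3)/(8*pi**2) - 9*x*cos(4*pi*x/3)/(4*pi) + 27*sin(4*pi*x/3)/(16*pi**2) + 81*cos(4*pi*x/3)/(32*pi**3); evaluating from 0 to 3: ∫_{0}^{3} (3*x**2 + 3*x) sin(4*pi*x/3) dx = (-27/pi + 81/(32*pi**3)) - (81/(32*pi**3)) = -27/pi.
Hence b_4 = (2/3)·(-27/pi) = -18/pi.

-18/pi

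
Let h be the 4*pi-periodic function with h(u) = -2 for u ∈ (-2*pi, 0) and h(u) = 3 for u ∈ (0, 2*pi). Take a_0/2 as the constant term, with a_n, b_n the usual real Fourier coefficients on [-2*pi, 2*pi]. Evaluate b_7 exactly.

10/(7*pi)

b_7 = (1/(2*pi)) ∫_{-2*pi}^{2*pi} h(u) sin(7*u/2) du.
Split the integral at the breakpoints.
Directly, an antiderivative of (-2) sin(7*u/2) is 4*cos(7*u/2)/7; evaluating from -2*pi to 0: ∫_{-2*pi}^{0} (-2) sin(7*u/2) du = (4/7) - (-4/7) = 8/7.
Directly, an antiderivative of (3) sin(7*u/2) is -6*cos(7*u/2)/7; evaluating from 0 to 2*pi: ∫_{0}^{2*pi} (3) sin(7*u/2) du = (6/7) - (-6/7) = 12/7.
Summing the pieces and multiplying by (1/(2*pi)) gives b_7 = 10/(7*pi).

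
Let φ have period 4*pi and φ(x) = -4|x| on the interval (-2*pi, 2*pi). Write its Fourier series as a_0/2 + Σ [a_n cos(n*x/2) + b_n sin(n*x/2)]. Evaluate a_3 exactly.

a_3 = (1/(2*pi)) ∫_{-2*pi}^{2*pi} φ(x) cos(3*x/2) dx.
φ is even and cos(3*x/2) is even, so the integrand is even and a_3 = 1/pi ∫_0^{2*pi} φ(x) cos(3*x/2) dx.
Integrating by parts (boundary term plus one more integral), an antiderivative of (-4*x) cos(3*x/2) is -8*x*sin(3*x/2)/3 - 16*cos(3*x/2)/9; evaluating from 0 to 2*pi: ∫_{0}^{2*pi} (-4*x) cos(3*x/2) dx = (16/9) - (-16/9) = 32/9.
Hence a_3 = (1/pi)·(32/9) = 32/(9*pi).

32/(9*pi)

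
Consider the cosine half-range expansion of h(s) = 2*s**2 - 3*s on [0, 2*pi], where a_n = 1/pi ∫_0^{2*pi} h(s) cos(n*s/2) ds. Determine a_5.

a_5 = 1/pi ∫_0^{2*pi} (2*s**2 - 3*s) cos(5*s/2) ds.
Integrating by parts twice (tabular method), an antiderivative of (2*s**2 - 3*s) cos(5*s/2) is 4*s**2*sin(5*s/2)/5 - 6*s*sin(5*s/2)/5 + 16*s*cos(5*s/2)/25 - 32*sin(5*s/2)/125 - 12*cos(5*s/2)/25; evaluating from 0 to 2*pi: ∫_{0}^{2*pi} (2*s**2 - 3*s) cos(5*s/2) ds = (12/25 - 32*pi/25) - (-12/25) = 24/25 - 32*pi/25.
Hence a_5 = (1/pi)·(24/25 - 32*pi/25) = 8*(3 - 4*pi)/(25*pi).

8*(3 - 4*pi)/(25*pi)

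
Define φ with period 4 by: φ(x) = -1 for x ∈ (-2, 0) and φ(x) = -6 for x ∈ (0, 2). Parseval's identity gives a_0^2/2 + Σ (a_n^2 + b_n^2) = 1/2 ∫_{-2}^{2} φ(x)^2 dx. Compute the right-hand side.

1/2 ∫_{-2}^{2} φ(x)^2 dx = 1/2 · (74) = 37.

37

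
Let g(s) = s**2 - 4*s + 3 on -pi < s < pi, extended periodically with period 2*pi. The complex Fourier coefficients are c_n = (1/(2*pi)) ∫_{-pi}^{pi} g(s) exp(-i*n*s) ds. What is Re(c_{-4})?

1/8

Since g is real-valued, Re(c_{-4}) = (1/(2*pi)) ∫_{-pi}^{pi} g(s) cos(-4*s) ds = a_{4}/2.
Integrating by parts twice (tabular method), an antiderivative of (s**2 - 4*s + 3) cos(-4*s) is s**2*sin(4*s)/4 - s*sin(4*s) + s*cos(4*s)/8 + 23*sin(4*s)/32 - cos(4*s)/4; evaluating from -pi to pi: ∫_{-pi}^{pi} (s**2 - 4*s + 3) cos(-4*s) ds = (-1/4 + pi/8) - (-pi/8 - 1/4) = pi/4.
Hence Re(c_{-4}) = (1/(2*pi))·(pi/4) = 1/8.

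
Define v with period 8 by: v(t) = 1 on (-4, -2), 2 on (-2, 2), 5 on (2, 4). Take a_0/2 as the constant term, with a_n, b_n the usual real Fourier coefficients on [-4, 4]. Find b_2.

-4/pi

b_2 = 1/4 ∫_{-4}^{4} v(t) sin(pi*t/2) dt.
Split the integral at the breakpoints.
Directly, an antiderivative of (1) sin(pi*t/2) is -2*cos(pi*t/2)/pi; evaluating from -4 to -2: ∫_{-4}^{-2} (1) sin(pi*t/2) dt = (2/pi) - (-2/pi) = 4/pi.
Directly, an antiderivative of (2) sin(pi*t/2) is -4*cos(pi*t/2)/pi; evaluating from -2 to 2: ∫_{-2}^{2} (2) sin(pi*t/2) dt = (4/pi) - (4/pi) = 0.
Directly, an antiderivative of (5) sin(pi*t/2) is -10*cos(pi*t/2)/pi; evaluating from 2 to 4: ∫_{2}^{4} (5) sin(pi*t/2) dt = (-10/pi) - (10/pi) = -20/pi.
Summing the pieces and multiplying by (1/4) gives b_2 = -4/pi.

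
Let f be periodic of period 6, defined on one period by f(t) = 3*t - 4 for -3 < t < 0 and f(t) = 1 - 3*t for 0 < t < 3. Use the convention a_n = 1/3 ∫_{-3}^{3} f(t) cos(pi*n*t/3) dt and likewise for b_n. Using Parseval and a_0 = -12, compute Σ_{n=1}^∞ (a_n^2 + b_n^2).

Parseval: a_0^2/2 + Σ_{n≥1} (a_n^2+b_n^2) = 1/3 ∫_{-3}^{3} f(t)^2 dt = 98.
Subtract a_0^2/2 = 72: Σ (a_n^2+b_n^2) = 26.

26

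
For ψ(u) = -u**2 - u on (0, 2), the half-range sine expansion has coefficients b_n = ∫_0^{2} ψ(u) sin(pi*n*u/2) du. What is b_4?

b_4 = ∫_0^{2} (-u**2 - u) sin(2*pi*u) du.
Integrating by parts twice (tabular method), an antiderivative of (-u**2 - u) sin(2*pi*u) is u**2*cos(2*pi*u)/(2*pi) - u*sin(2*pi*u)/(2*pi**2) + u*cos(2*pi*u)/(2*pi) - sin(2*pi*u)/(4*pi**2) - cos(2*pi*u)/(4*pi**3); evaluating from 0 to 2: ∫_{0}^{2} (-u**2 - u) sin(2*pi*u) du = (-1/(4*pi**3) + 3/pi) - (-1/(4*pi**3)) = 3/pi.
Hence b_4 = 3/pi.

3/pi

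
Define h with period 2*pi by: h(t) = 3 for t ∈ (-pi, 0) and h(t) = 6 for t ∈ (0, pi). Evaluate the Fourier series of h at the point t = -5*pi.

9/2

t = -5*pi differs from t = -pi by -2 full period(s), and the series is 2*pi-periodic.
At t = -pi the one-sided limits are h(-pi^-) = 6 and h(-pi^+) = 3.
By Dirichlet's theorem the series converges to their average, [(6) + (3)]/2 = 9/2.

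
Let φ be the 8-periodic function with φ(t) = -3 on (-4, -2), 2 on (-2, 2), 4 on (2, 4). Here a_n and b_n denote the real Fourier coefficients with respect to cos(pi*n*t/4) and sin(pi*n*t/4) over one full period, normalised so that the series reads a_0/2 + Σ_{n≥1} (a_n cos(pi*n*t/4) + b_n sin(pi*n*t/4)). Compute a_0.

5/2

a_0 = 1/4 ∫_{-4}^{4} φ(t) dt = 1/4 · (10) = 5/2.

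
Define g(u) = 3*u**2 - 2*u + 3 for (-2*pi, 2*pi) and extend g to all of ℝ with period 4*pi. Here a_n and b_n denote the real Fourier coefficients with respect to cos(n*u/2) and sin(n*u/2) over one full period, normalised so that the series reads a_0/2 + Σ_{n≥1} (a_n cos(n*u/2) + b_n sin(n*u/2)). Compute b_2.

4

b_2 = (1/(2*pi)) ∫_{-2*pi}^{2*pi} g(u) sin(u) du.
Integrating by parts twice (tabular method), an antiderivative of (3*u**2 - 2*u + 3) sin(u) is -3*u**2*cos(u) + 6*u*sin(u) + 2*u*cos(u) - 2*sin(u) + 3*cos(u); evaluating from -2*pi to 2*pi: ∫_{-2*pi}^{2*pi} (3*u**2 - 2*u + 3) sin(u) du = (-12*pi**2 + 3 + 4*pi) - (-12*pi**2 - 4*pi + 3) = 8*pi.
Hence b_2 = (1/(2*pi))·(8*pi) = 4.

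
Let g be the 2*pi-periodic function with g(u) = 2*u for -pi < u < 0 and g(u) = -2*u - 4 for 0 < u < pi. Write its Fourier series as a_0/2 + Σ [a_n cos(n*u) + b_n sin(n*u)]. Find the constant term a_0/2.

a_0 = 1/pi ∫_{-pi}^{pi} g(u) du = 1/pi · (-2*pi*(2 + pi)) = -2*pi - 4.
So the constant term a_0/2 = -pi - 2.

-pi - 2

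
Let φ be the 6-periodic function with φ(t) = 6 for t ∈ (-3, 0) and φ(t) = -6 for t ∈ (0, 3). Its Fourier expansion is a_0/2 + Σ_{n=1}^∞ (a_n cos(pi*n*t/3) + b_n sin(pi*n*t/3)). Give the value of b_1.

b_1 = 1/3 ∫_{-3}^{3} φ(t) sin(pi*t/3) dt.
φ is odd and sin(pi*t/3) is odd, so the integrand is even and b_1 = 2/3 ∫_0^{3} φ(t) sin(pi*t/3) dt.
Directly, an antiderivative of (-6) sin(pi*t/3) is 18*cos(pi*t/3)/pi; evaluating from 0 to 3: ∫_{0}^{3} (-6) sin(pi*t/3) dt = (-18/pi) - (18/pi) = -36/pi.
Hence b_1 = (2/3)·(-36/pi) = -24/pi.

-24/pi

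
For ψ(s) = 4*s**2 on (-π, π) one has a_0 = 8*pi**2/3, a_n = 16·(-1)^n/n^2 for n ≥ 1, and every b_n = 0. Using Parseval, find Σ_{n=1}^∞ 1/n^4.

pi**4/90

Parseval: a_0^2/2 + Σ a_n^2 = (1/π) ∫_{-π}^{π} ψ(s)^2 ds = 32*pi**4/5.
Subtract a_0^2/2 = 32*pi**4/9: Σ a_n^2 = 128*pi**4/45.
Since a_n^2 = 256/n^4, Σ 1/n^4 = pi**4/90.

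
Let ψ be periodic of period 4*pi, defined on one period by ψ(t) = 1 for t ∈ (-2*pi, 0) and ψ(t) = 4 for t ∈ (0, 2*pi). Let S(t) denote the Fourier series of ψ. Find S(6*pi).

t = 6*pi differs from t = 2*pi by 1 full period(s), and the series is 4*pi-periodic.
At t = 2*pi the one-sided limits are ψ(2*pi^-) = 4 and ψ(2*pi^+) = 1.
By Dirichlet's theorem the series converges to their average, [(4) + (1)]/2 = 5/2.

5/2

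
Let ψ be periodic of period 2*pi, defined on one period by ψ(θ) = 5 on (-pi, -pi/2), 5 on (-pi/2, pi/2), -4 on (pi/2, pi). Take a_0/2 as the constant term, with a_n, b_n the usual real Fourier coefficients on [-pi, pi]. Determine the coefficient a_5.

a_5 = 1/pi ∫_{-pi}^{pi} ψ(θ) cos(5*θ) dθ.
Split the integral at the breakpoints.
Directly, an antiderivative of (5) cos(5*θ) is sin(5*θ); evaluating from -pi to -pi/2: ∫_{-pi}^{-pi/2} (5) cos(5*θ) dθ = (-1) - (0) = -1.
Directly, an antiderivative of (5) cos(5*θ) is sin(5*θ); evaluating from -pi/2 to pi/2: ∫_{-pi/2}^{pi/2} (5) cos(5*θ) dθ = (1) - (-1) = 2.
Directly, an antiderivative of (-4) cos(5*θ) is -4*sin(5*θ)/5; evaluating from pi/2 to pi: ∫_{pi/2}^{pi} (-4) cos(5*θ) dθ = (0) - (-4/5) = 4/5.
Summing the pieces and multiplying by (1/pi) gives a_5 = 9/(5*pi).

9/(5*pi)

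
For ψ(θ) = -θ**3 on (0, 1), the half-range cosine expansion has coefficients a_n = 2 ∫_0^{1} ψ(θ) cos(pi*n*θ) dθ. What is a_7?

a_7 = 2 ∫_0^{1} (-θ**3) cos(7*pi*θ) dθ.
Integrating by parts three times (tabular method), an antiderivative of (-θ**3) cos(7*pi*θ) is -θ**3*sin(7*pi*θ)/(7*pi) - 3*θ**2*cos(7*pi*θ)/(49*pi**2) + 6*θ*sin(7*pi*θ)/(343*pi**3) + 6*cos(7*pi*θ)/(2401*pi**4); evaluating from 0 to 1: ∫_{0}^{1} (-θ**3) cos(7*pi*θ) dθ = (3*(-2 + 49*pi**2)/(2401*pi**4)) - (6/(2401*pi**4)) = 3*(-4 + 49*pi**2)/(2401*pi**4).
Hence a_7 = 2·(3*(-4 + 49*pi**2)/(2401*pi**4)) = 6*(-4 + 49*pi**2)/(2401*pi**4).

6*(-4 + 49*pi**2)/(2401*pi**4)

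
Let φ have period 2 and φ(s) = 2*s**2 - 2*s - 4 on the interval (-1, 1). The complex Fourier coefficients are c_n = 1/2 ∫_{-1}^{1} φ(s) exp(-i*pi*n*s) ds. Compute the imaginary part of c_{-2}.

Since φ is real-valued, Im(c_{-2}) = -1/2 ∫_{-1}^{1} φ(s) sin(-2*pi*s) ds = b_{2}/2.
Integrating by parts twice (tabular method), an antiderivative of (2*s**2 - 2*s - 4) sin(-2*pi*s) is s**2*cos(2*pi*s)/pi - s*sin(2*pi*s)/pi**2 - s*cos(2*pi*s)/pi + sin(2*pi*s)/(2*pi**2) - 2*cos(2*pi*s)/pi - cos(2*pi*s)/(2*pi**3); evaluating from -1 to 1: ∫_{-1}^{1} (2*s**2 - 2*s - 4) sin(-2*pi*s) ds = (-2/pi - 1/(2*pi**3)) - (-1/(2*pi**3)) = -2/pi.
Hence Im(c_{-2}) = (-1/2)·(-2/pi) = 1/pi.

1/pi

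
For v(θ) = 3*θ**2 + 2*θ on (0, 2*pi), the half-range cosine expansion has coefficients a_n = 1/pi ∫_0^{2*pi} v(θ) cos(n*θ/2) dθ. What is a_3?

a_3 = 1/pi ∫_0^{2*pi} (3*θ**2 + 2*θ) cos(3*θ/2) dθ.
Integrating by parts twice (tabular method), an antiderivative of (3*θ**2 + 2*θ) cos(3*θ/2) is 2*θ**2*sin(3*θ/2) + 4*θ*sin(3*θ/2)/3 + 8*θ*cos(3*θ/2)/3 - 16*sin(3*θ/2)/9 + 8*cos(3*θ/2)/9; evaluating from 0 to 2*pi: ∫_{0}^{2*pi} (3*θ**2 + 2*θ) cos(3*θ/2) dθ = (-16*pi/3 - 8/9) - (8/9) = -16*pi/3 - 16/9.
Hence a_3 = (1/pi)·(-16*pi/3 - 16/9) = 16*(-3*pi - 1)/(9*pi).

16*(-3*pi - 1)/(9*pi)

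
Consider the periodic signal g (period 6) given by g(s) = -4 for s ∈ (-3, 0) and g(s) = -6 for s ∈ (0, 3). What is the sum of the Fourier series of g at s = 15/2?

s = 15/2 differs from s = 3/2 by 1 full period(s), and the series is 6-periodic.
g is continuous at s = 3/2 with value -6, so the series converges to -6 there.

-6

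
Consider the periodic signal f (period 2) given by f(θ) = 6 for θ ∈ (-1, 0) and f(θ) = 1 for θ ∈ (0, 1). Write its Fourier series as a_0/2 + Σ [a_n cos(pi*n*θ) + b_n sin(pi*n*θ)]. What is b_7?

-10/(7*pi)

b_7 = ∫_{-1}^{1} f(θ) sin(7*pi*θ) dθ.
Split the integral at the breakpoints.
Directly, an antiderivative of (6) sin(7*pi*θ) is -6*cos(7*pi*θ)/(7*pi); evaluating from -1 to 0: ∫_{-1}^{0} (6) sin(7*pi*θ) dθ = (-6/(7*pi)) - (6/(7*pi)) = -12/(7*pi).
Directly, an antiderivative of (1) sin(7*pi*θ) is -cos(7*pi*θ)/(7*pi); evaluating from 0 to 1: ∫_{0}^{1} (1) sin(7*pi*θ) dθ = (1/(7*pi)) - (-1/(7*pi)) = 2/(7*pi).
Summing the pieces gives b_7 = -10/(7*pi).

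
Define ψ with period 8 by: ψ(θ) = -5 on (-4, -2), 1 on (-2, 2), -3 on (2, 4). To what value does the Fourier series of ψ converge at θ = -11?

θ = -11 differs from θ = -3 by -1 full period(s), and the series is 8-periodic.
ψ is continuous at θ = -3 with value -5, so the series converges to -5 there.

-5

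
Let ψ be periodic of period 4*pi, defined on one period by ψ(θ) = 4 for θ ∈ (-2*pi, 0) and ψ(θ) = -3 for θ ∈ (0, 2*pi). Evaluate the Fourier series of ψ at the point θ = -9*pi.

4

θ = -9*pi differs from θ = -pi by -2 full period(s), and the series is 4*pi-periodic.
ψ is continuous at θ = -pi with value 4, so the series converges to 4 there.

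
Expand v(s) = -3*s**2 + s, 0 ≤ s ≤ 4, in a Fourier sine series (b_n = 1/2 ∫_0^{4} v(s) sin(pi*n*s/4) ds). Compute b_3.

8*(16 - 33*pi**2)/(9*pi**3)

b_3 = 1/2 ∫_0^{4} (-3*s**2 + s) sin(3*pi*s/4) ds.
Integrating by parts twice (tabular method), an antiderivative of (-3*s**2 + s) sin(3*pi*s/4) is 4*s**2*cos(3*pi*s/4)/pi - 32*s*sin(3*pi*s/4)/(3*pi**2) - 4*s*cos(3*pi*s/4)/(3*pi) + 16*sin(3*pi*s/4)/(9*pi**2) - 128*cos(3*pi*s/4)/(9*pi**3); evaluating from 0 to 4: ∫_{0}^{4} (-3*s**2 + s) sin(3*pi*s/4) ds = (16*(8 - 33*pi**2)/(9*pi**3)) - (-128/(9*pi**3)) = 16*(16 - 33*pi**2)/(9*pi**3).
Hence b_3 = (1/2)·(16*(16 - 33*pi**2)/(9*pi**3)) = 8*(16 - 33*pi**2)/(9*pi**3).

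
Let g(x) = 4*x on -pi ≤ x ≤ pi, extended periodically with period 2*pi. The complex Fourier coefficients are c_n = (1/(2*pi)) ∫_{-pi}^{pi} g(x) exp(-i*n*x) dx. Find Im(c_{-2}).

-2

Since g is real-valued, Im(c_{-2}) = -(1/(2*pi)) ∫_{-pi}^{pi} g(x) sin(-2*x) dx = b_{2}/2.
g is odd and sin(-2*x) is odd, so the integrand is even: ∫_{-pi}^{pi} g(x) sin(-2*x) dx = 2∫_0^{pi} g(x) sin(-2*x) dx.
Integrating by parts (boundary term plus one more integral), an antiderivative of (4*x) sin(-2*x) is 2*x*cos(2*x) - sin(2*x); evaluating from 0 to pi: ∫_{0}^{pi} (4*x) sin(-2*x) dx = (2*pi) - (0) = 2*pi.
So ∫_{-pi}^{pi} g(x) sin(-2*x) dx = 4*pi.
Hence Im(c_{-2}) = (-1/(2*pi))·(4*pi) = -2.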